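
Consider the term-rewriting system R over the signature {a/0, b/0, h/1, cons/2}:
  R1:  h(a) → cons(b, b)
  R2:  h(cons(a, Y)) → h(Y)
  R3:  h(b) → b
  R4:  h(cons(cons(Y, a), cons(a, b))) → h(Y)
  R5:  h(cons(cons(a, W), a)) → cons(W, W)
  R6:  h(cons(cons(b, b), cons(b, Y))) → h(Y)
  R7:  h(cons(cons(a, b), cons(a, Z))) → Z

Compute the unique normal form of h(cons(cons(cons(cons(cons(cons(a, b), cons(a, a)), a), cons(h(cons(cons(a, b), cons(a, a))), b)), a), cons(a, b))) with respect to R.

a

1. h(cons(cons(cons(cons(cons(cons(a, b), cons(a, a)), a), cons(h(cons(cons(a, b), cons(a, a))), b)), a), cons(a, b)))  →  h(cons(cons(cons(cons(a, b), cons(a, a)), a), cons(h(cons(cons(a, b), cons(a, a))), b)))   [R4 at ε]
2. h(cons(cons(cons(cons(a, b), cons(a, a)), a), cons(h(cons(cons(a, b), cons(a, a))), b)))  →  h(cons(cons(cons(cons(a, b), cons(a, a)), a), cons(a, b)))   [R7 at 1.2.1]
3. h(cons(cons(cons(cons(a, b), cons(a, a)), a), cons(a, b)))  →  h(cons(cons(a, b), cons(a, a)))   [R4 at ε]
4. h(cons(cons(a, b), cons(a, a)))  →  a   [R7 at ε]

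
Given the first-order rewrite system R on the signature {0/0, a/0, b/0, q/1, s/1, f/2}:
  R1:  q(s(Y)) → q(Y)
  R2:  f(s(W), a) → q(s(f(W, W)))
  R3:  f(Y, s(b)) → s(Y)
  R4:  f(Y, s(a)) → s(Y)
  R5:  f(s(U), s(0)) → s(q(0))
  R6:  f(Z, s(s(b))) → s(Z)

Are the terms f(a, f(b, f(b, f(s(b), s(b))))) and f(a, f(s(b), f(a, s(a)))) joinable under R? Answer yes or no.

Reduce t₁ = f(a, f(b, f(b, f(s(b), s(b))))):
1. f(a, f(b, f(b, f(s(b), s(b)))))  →  f(a, f(b, f(b, s(s(b)))))   [R3 at 2.2.2]
2. f(a, f(b, f(b, s(s(b)))))  →  f(a, f(b, s(b)))   [R6 at 2.2]
3. f(a, f(b, s(b)))  →  f(a, s(b))   [R3 at 2]
4. f(a, s(b))  →  s(a)   [R3 at ε]

Reduce t₂ = f(a, f(s(b), f(a, s(a)))):
1. f(a, f(s(b), f(a, s(a))))  →  f(a, f(s(b), s(a)))   [R4 at 2.2]
2. f(a, f(s(b), s(a)))  →  f(a, s(s(b)))   [R4 at 2]
3. f(a, s(s(b)))  →  s(a)   [R6 at ε]

yes — NF(t₁) = s(a), NF(t₂) = s(a)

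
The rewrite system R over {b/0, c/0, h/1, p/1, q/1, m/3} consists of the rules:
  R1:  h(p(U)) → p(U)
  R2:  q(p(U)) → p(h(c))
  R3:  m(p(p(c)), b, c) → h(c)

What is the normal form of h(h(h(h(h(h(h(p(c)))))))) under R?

1. h(h(h(h(h(h(h(p(c))))))))  →  h(h(h(h(h(h(p(c)))))))   [R1 at 1.1.1.1.1.1]
2. h(h(h(h(h(h(p(c)))))))  →  h(h(h(h(h(p(c))))))   [R1 at 1.1.1.1.1]
3. h(h(h(h(h(p(c))))))  →  h(h(h(h(p(c)))))   [R1 at 1.1.1.1]
4. h(h(h(h(p(c)))))  →  h(h(h(p(c))))   [R1 at 1.1.1]
5. h(h(h(p(c))))  →  h(h(p(c)))   [R1 at 1.1]
6. h(h(p(c)))  →  h(p(c))   [R1 at 1]
7. h(p(c))  →  p(c)   [R1 at ε]

p(c)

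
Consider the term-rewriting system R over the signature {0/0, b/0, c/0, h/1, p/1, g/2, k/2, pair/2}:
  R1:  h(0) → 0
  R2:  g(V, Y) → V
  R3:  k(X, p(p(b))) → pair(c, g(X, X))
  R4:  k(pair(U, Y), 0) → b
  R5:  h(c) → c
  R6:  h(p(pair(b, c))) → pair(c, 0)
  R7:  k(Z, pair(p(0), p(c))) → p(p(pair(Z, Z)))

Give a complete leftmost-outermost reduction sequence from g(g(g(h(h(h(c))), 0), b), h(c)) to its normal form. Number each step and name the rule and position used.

1. g(g(g(h(h(h(c))), 0), b), h(c))  →  g(g(h(h(h(c))), 0), b)   [R2 at ε]
2. g(g(h(h(h(c))), 0), b)  →  g(h(h(h(c))), 0)   [R2 at ε]
3. g(h(h(h(c))), 0)  →  h(h(h(c)))   [R2 at ε]
4. h(h(h(c)))  →  h(h(c))   [R5 at 1.1]
5. h(h(c))  →  h(c)   [R5 at 1]
6. h(c)  →  c   [R5 at ε]

c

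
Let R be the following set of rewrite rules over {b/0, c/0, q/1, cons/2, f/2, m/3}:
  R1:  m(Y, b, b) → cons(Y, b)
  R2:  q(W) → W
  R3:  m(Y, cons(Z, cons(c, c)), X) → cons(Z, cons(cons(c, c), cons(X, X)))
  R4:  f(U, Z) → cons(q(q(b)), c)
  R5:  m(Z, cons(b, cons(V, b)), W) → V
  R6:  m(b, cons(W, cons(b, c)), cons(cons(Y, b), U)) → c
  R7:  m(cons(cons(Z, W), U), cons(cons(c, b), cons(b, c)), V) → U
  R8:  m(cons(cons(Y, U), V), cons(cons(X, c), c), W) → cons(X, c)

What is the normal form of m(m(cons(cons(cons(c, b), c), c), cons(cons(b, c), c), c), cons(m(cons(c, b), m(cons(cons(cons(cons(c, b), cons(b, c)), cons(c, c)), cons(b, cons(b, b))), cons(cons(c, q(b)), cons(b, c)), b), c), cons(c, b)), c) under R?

1. m(m(cons(cons(cons(c, b), c), c), cons(cons(b, c), c), c), cons(m(cons(c, b), m(cons(cons(cons(cons(c, b), cons(b, c)), cons(c, c)), cons(b, cons(b, b))), cons(cons(c, q(b)), cons(b, c)), b), c), cons(c, b)), c)  →  m(cons(b, c), cons(m(cons(c, b), m(cons(cons(cons(cons(c, b), cons(b, c)), cons(c, c)), cons(b, cons(b, b))), cons(cons(c, q(b)), cons(b, c)), b), c), cons(c, b)), c)   [R8 at 1]
2. m(cons(b, c), cons(m(cons(c, b), m(cons(cons(cons(cons(c, b), cons(b, c)), cons(c, c)), cons(b, cons(b, b))), cons(cons(c, q(b)), cons(b, c)), b), c), cons(c, b)), c)  →  m(cons(b, c), cons(m(cons(c, b), m(cons(cons(cons(cons(c, b), cons(b, c)), cons(c, c)), cons(b, cons(b, b))), cons(cons(c, b), cons(b, c)), b), c), cons(c, b)), c)   [R2 at 2.1.2.2.1.2]
3. m(cons(b, c), cons(m(cons(c, b), m(cons(cons(cons(cons(c, b), cons(b, c)), cons(c, c)), cons(b, cons(b, b))), cons(cons(c, b), cons(b, c)), b), c), cons(c, b)), c)  →  m(cons(b, c), cons(m(cons(c, b), cons(b, cons(b, b)), c), cons(c, b)), c)   [R7 at 2.1.2]
4. m(cons(b, c), cons(m(cons(c, b), cons(b, cons(b, b)), c), cons(c, b)), c)  →  m(cons(b, c), cons(b, cons(c, b)), c)   [R5 at 2.1]
5. m(cons(b, c), cons(b, cons(c, b)), c)  →  c   [R5 at ε]

c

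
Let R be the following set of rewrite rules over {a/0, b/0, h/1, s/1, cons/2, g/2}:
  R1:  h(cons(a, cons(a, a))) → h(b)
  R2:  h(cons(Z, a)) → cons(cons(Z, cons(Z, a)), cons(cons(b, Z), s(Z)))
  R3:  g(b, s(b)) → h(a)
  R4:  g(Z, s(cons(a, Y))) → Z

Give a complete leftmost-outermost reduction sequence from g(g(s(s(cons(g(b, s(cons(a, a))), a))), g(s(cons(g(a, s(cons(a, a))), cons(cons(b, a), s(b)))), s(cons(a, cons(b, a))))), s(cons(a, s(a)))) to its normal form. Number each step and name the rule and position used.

1. g(g(s(s(cons(g(b, s(cons(a, a))), a))), g(s(cons(g(a, s(cons(a, a))), cons(cons(b, a), s(b)))), s(cons(a, cons(b, a))))), s(cons(a, s(a))))  →  g(s(s(cons(g(b, s(cons(a, a))), a))), g(s(cons(g(a, s(cons(a, a))), cons(cons(b, a), s(b)))), s(cons(a, cons(b, a)))))   [R4 at ε]
2. g(s(s(cons(g(b, s(cons(a, a))), a))), g(s(cons(g(a, s(cons(a, a))), cons(cons(b, a), s(b)))), s(cons(a, cons(b, a)))))  →  g(s(s(cons(b, a))), g(s(cons(g(a, s(cons(a, a))), cons(cons(b, a), s(b)))), s(cons(a, cons(b, a)))))   [R4 at 1.1.1.1]
3. g(s(s(cons(b, a))), g(s(cons(g(a, s(cons(a, a))), cons(cons(b, a), s(b)))), s(cons(a, cons(b, a)))))  →  g(s(s(cons(b, a))), s(cons(g(a, s(cons(a, a))), cons(cons(b, a), s(b)))))   [R4 at 2]
4. g(s(s(cons(b, a))), s(cons(g(a, s(cons(a, a))), cons(cons(b, a), s(b)))))  →  g(s(s(cons(b, a))), s(cons(a, cons(cons(b, a), s(b)))))   [R4 at 2.1.1]
5. g(s(s(cons(b, a))), s(cons(a, cons(cons(b, a), s(b)))))  →  s(s(cons(b, a)))   [R4 at ε]

s(s(cons(b, a)))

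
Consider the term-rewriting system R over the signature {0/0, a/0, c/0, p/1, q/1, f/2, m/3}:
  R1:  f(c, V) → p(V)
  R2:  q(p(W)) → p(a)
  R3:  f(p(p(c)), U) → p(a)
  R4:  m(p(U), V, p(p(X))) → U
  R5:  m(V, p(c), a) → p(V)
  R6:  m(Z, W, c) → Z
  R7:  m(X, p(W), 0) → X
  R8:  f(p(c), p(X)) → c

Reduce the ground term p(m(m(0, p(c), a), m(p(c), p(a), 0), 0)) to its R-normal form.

1. p(m(m(0, p(c), a), m(p(c), p(a), 0), 0))  →  p(m(p(0), m(p(c), p(a), 0), 0))   [R5 at 1.1]
2. p(m(p(0), m(p(c), p(a), 0), 0))  →  p(m(p(0), p(c), 0))   [R7 at 1.2]
3. p(m(p(0), p(c), 0))  →  p(p(0))   [R7 at 1]

p(p(0))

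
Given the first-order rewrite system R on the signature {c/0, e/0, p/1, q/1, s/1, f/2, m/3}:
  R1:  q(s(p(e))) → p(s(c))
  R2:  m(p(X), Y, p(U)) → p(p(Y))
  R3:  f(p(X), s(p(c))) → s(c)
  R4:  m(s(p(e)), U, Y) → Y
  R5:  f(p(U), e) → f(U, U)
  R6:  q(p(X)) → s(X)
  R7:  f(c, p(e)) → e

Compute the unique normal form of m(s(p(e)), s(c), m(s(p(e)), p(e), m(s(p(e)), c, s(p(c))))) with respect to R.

s(p(c))

1. m(s(p(e)), s(c), m(s(p(e)), p(e), m(s(p(e)), c, s(p(c)))))  →  m(s(p(e)), p(e), m(s(p(e)), c, s(p(c))))   [R4 at ε]
2. m(s(p(e)), p(e), m(s(p(e)), c, s(p(c))))  →  m(s(p(e)), c, s(p(c)))   [R4 at ε]
3. m(s(p(e)), c, s(p(c)))  →  s(p(c))   [R4 at ε]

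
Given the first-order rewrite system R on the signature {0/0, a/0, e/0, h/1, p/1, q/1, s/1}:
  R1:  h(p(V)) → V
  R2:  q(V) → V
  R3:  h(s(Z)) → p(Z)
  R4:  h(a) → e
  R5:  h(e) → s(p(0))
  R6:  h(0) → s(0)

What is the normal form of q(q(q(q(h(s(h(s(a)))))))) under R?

p(p(a))

1. q(q(q(q(h(s(h(s(a))))))))  →  q(q(q(h(s(h(s(a)))))))   [R2 at ε]
2. q(q(q(h(s(h(s(a)))))))  →  q(q(h(s(h(s(a))))))   [R2 at ε]
3. q(q(h(s(h(s(a))))))  →  q(h(s(h(s(a)))))   [R2 at ε]
4. q(h(s(h(s(a)))))  →  h(s(h(s(a))))   [R2 at ε]
5. h(s(h(s(a))))  →  p(h(s(a)))   [R3 at ε]
6. p(h(s(a)))  →  p(p(a))   [R3 at 1]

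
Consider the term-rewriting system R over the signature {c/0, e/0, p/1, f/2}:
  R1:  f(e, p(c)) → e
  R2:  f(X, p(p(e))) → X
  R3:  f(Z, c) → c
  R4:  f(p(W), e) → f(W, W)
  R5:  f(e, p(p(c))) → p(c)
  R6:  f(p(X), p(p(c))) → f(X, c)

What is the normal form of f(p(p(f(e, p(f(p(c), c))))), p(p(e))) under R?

1. f(p(p(f(e, p(f(p(c), c))))), p(p(e)))  →  p(p(f(e, p(f(p(c), c)))))   [R2 at ε]
2. p(p(f(e, p(f(p(c), c)))))  →  p(p(f(e, p(c))))   [R3 at 1.1.2.1]
3. p(p(f(e, p(c))))  →  p(p(e))   [R1 at 1.1]

p(p(e))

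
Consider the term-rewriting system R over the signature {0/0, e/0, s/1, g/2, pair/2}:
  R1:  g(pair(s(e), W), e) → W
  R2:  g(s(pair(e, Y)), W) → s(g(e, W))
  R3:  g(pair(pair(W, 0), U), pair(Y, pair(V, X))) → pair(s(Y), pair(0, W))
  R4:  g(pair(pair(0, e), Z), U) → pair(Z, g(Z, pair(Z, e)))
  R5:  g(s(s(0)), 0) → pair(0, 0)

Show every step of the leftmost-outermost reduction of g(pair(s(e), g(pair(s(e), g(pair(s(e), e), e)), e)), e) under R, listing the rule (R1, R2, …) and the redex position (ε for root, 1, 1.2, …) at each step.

e

1. g(pair(s(e), g(pair(s(e), g(pair(s(e), e), e)), e)), e)  →  g(pair(s(e), g(pair(s(e), e), e)), e)   [R1 at ε]
2. g(pair(s(e), g(pair(s(e), e), e)), e)  →  g(pair(s(e), e), e)   [R1 at ε]
3. g(pair(s(e), e), e)  →  e   [R1 at ε]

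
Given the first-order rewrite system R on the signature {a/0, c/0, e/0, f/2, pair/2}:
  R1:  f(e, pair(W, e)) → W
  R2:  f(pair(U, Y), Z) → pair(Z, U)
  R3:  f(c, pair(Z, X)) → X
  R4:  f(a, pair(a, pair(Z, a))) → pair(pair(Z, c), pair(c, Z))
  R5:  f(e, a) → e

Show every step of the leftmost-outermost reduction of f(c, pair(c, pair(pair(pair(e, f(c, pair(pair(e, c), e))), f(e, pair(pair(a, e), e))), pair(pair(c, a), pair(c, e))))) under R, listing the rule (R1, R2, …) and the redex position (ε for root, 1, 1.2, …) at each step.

pair(pair(pair(e, e), pair(a, e)), pair(pair(c, a), pair(c, e)))

1. f(c, pair(c, pair(pair(pair(e, f(c, pair(pair(e, c), e))), f(e, pair(pair(a, e), e))), pair(pair(c, a), pair(c, e)))))  →  pair(pair(pair(e, f(c, pair(pair(e, c), e))), f(e, pair(pair(a, e), e))), pair(pair(c, a), pair(c, e)))   [R3 at ε]
2. pair(pair(pair(e, f(c, pair(pair(e, c), e))), f(e, pair(pair(a, e), e))), pair(pair(c, a), pair(c, e)))  →  pair(pair(pair(e, e), f(e, pair(pair(a, e), e))), pair(pair(c, a), pair(c, e)))   [R3 at 1.1.2]
3. pair(pair(pair(e, e), f(e, pair(pair(a, e), e))), pair(pair(c, a), pair(c, e)))  →  pair(pair(pair(e, e), pair(a, e)), pair(pair(c, a), pair(c, e)))   [R1 at 1.2]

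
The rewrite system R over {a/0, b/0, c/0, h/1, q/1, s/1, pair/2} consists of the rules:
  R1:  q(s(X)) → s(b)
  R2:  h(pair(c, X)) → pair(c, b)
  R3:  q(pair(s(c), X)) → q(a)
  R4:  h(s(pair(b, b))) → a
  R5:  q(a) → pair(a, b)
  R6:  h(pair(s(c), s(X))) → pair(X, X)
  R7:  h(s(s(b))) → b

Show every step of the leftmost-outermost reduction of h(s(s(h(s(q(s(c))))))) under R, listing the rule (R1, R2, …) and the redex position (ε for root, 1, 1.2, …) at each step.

b

1. h(s(s(h(s(q(s(c)))))))  →  h(s(s(h(s(s(b))))))   [R1 at 1.1.1.1.1]
2. h(s(s(h(s(s(b))))))  →  h(s(s(b)))   [R7 at 1.1.1]
3. h(s(s(b)))  →  b   [R7 at ε]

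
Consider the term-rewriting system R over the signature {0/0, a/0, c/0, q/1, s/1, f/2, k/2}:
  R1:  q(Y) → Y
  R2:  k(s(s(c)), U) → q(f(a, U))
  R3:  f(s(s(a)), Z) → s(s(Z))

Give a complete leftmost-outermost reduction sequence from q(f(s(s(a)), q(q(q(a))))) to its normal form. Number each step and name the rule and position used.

1. q(f(s(s(a)), q(q(q(a)))))  →  f(s(s(a)), q(q(q(a))))   [R1 at ε]
2. f(s(s(a)), q(q(q(a))))  →  s(s(q(q(q(a)))))   [R3 at ε]
3. s(s(q(q(q(a)))))  →  s(s(q(q(a))))   [R1 at 1.1]
4. s(s(q(q(a))))  →  s(s(q(a)))   [R1 at 1.1]
5. s(s(q(a)))  →  s(s(a))   [R1 at 1.1]

s(s(a))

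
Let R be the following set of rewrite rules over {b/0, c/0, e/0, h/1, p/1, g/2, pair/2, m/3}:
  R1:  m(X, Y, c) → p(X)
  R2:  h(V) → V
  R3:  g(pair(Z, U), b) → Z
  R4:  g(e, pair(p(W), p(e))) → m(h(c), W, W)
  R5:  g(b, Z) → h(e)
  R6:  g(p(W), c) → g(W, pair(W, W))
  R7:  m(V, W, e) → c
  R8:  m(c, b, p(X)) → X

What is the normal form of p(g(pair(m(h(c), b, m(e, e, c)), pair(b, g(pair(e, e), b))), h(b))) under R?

1. p(g(pair(m(h(c), b, m(e, e, c)), pair(b, g(pair(e, e), b))), h(b)))  →  p(g(pair(m(c, b, m(e, e, c)), pair(b, g(pair(e, e), b))), h(b)))   [R2 at 1.1.1.1]
2. p(g(pair(m(c, b, m(e, e, c)), pair(b, g(pair(e, e), b))), h(b)))  →  p(g(pair(m(c, b, p(e)), pair(b, g(pair(e, e), b))), h(b)))   [R1 at 1.1.1.3]
3. p(g(pair(m(c, b, p(e)), pair(b, g(pair(e, e), b))), h(b)))  →  p(g(pair(e, pair(b, g(pair(e, e), b))), h(b)))   [R8 at 1.1.1]
4. p(g(pair(e, pair(b, g(pair(e, e), b))), h(b)))  →  p(g(pair(e, pair(b, e)), h(b)))   [R3 at 1.1.2.2]
5. p(g(pair(e, pair(b, e)), h(b)))  →  p(g(pair(e, pair(b, e)), b))   [R2 at 1.2]
6. p(g(pair(e, pair(b, e)), b))  →  p(e)   [R3 at 1]

p(e)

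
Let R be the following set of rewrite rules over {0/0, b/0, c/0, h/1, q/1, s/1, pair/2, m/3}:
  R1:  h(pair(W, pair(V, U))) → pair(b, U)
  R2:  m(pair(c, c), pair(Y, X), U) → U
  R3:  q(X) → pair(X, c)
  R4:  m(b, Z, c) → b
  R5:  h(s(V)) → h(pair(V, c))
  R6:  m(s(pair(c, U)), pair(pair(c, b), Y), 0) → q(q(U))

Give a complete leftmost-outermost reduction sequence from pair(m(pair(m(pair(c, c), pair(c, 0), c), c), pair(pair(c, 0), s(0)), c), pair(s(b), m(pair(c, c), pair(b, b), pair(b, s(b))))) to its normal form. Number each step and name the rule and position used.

1. pair(m(pair(m(pair(c, c), pair(c, 0), c), c), pair(pair(c, 0), s(0)), c), pair(s(b), m(pair(c, c), pair(b, b), pair(b, s(b)))))  →  pair(m(pair(c, c), pair(pair(c, 0), s(0)), c), pair(s(b), m(pair(c, c), pair(b, b), pair(b, s(b)))))   [R2 at 1.1.1]
2. pair(m(pair(c, c), pair(pair(c, 0), s(0)), c), pair(s(b), m(pair(c, c), pair(b, b), pair(b, s(b)))))  →  pair(c, pair(s(b), m(pair(c, c), pair(b, b), pair(b, s(b)))))   [R2 at 1]
3. pair(c, pair(s(b), m(pair(c, c), pair(b, b), pair(b, s(b)))))  →  pair(c, pair(s(b), pair(b, s(b))))   [R2 at 2.2]

pair(c, pair(s(b), pair(b, s(b))))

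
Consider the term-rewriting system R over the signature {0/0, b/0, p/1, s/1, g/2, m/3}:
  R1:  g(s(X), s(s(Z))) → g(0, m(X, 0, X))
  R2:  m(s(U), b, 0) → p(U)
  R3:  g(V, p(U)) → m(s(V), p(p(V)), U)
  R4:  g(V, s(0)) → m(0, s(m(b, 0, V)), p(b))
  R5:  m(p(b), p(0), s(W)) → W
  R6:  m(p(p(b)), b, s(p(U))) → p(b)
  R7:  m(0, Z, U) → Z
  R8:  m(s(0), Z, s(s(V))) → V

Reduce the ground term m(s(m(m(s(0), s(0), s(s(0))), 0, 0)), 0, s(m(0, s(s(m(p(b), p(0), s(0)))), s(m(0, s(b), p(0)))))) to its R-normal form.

1. m(s(m(m(s(0), s(0), s(s(0))), 0, 0)), 0, s(m(0, s(s(m(p(b), p(0), s(0)))), s(m(0, s(b), p(0))))))  →  m(s(m(0, 0, 0)), 0, s(m(0, s(s(m(p(b), p(0), s(0)))), s(m(0, s(b), p(0))))))   [R8 at 1.1.1]
2. m(s(m(0, 0, 0)), 0, s(m(0, s(s(m(p(b), p(0), s(0)))), s(m(0, s(b), p(0))))))  →  m(s(0), 0, s(m(0, s(s(m(p(b), p(0), s(0)))), s(m(0, s(b), p(0))))))   [R7 at 1.1]
3. m(s(0), 0, s(m(0, s(s(m(p(b), p(0), s(0)))), s(m(0, s(b), p(0))))))  →  m(s(0), 0, s(s(s(m(p(b), p(0), s(0))))))   [R7 at 3.1]
4. m(s(0), 0, s(s(s(m(p(b), p(0), s(0))))))  →  s(m(p(b), p(0), s(0)))   [R8 at ε]
5. s(m(p(b), p(0), s(0)))  →  s(0)   [R5 at 1]

s(0)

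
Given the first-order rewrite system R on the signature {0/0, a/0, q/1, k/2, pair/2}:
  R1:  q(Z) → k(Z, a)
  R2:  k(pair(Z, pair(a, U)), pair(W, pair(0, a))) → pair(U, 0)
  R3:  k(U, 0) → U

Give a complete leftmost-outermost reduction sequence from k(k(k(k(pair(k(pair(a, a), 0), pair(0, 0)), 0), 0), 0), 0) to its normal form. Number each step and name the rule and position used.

1. k(k(k(k(pair(k(pair(a, a), 0), pair(0, 0)), 0), 0), 0), 0)  →  k(k(k(pair(k(pair(a, a), 0), pair(0, 0)), 0), 0), 0)   [R3 at ε]
2. k(k(k(pair(k(pair(a, a), 0), pair(0, 0)), 0), 0), 0)  →  k(k(pair(k(pair(a, a), 0), pair(0, 0)), 0), 0)   [R3 at ε]
3. k(k(pair(k(pair(a, a), 0), pair(0, 0)), 0), 0)  →  k(pair(k(pair(a, a), 0), pair(0, 0)), 0)   [R3 at ε]
4. k(pair(k(pair(a, a), 0), pair(0, 0)), 0)  →  pair(k(pair(a, a), 0), pair(0, 0))   [R3 at ε]
5. pair(k(pair(a, a), 0), pair(0, 0))  →  pair(pair(a, a), pair(0, 0))   [R3 at 1]

pair(pair(a, a), pair(0, 0))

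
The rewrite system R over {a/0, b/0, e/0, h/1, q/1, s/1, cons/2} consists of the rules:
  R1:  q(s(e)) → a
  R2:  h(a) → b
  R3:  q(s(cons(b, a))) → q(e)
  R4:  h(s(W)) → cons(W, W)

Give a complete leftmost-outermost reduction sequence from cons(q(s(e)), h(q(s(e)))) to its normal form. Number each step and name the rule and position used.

cons(a, b)

1. cons(q(s(e)), h(q(s(e))))  →  cons(a, h(q(s(e))))   [R1 at 1]
2. cons(a, h(q(s(e))))  →  cons(a, h(a))   [R1 at 2.1]
3. cons(a, h(a))  →  cons(a, b)   [R2 at 2]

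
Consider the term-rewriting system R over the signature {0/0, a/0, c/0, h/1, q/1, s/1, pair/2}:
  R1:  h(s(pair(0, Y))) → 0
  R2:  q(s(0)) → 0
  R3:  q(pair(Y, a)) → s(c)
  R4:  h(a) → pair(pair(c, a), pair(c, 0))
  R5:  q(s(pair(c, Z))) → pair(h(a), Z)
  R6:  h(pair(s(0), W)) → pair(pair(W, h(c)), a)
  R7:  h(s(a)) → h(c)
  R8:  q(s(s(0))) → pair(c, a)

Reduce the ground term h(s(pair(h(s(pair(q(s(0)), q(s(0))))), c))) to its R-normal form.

0

1. h(s(pair(h(s(pair(q(s(0)), q(s(0))))), c)))  →  h(s(pair(h(s(pair(0, q(s(0))))), c)))   [R2 at 1.1.1.1.1.1]
2. h(s(pair(h(s(pair(0, q(s(0))))), c)))  →  h(s(pair(0, c)))   [R1 at 1.1.1]
3. h(s(pair(0, c)))  →  0   [R1 at ε]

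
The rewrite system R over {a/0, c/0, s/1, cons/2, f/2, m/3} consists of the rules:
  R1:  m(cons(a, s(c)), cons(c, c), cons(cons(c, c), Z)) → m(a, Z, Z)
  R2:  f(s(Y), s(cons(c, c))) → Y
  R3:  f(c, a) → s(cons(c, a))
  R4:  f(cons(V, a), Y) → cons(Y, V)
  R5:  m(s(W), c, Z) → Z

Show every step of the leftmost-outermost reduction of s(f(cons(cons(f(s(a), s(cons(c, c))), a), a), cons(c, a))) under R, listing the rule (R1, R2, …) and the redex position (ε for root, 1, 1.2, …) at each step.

s(cons(cons(c, a), cons(a, a)))

1. s(f(cons(cons(f(s(a), s(cons(c, c))), a), a), cons(c, a)))  →  s(cons(cons(c, a), cons(f(s(a), s(cons(c, c))), a)))   [R4 at 1]
2. s(cons(cons(c, a), cons(f(s(a), s(cons(c, c))), a)))  →  s(cons(cons(c, a), cons(a, a)))   [R2 at 1.2.1]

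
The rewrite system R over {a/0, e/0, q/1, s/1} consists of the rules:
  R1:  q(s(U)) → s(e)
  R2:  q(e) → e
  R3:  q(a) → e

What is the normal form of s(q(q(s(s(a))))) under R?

s(s(e))

1. s(q(q(s(s(a)))))  →  s(q(s(e)))   [R1 at 1.1]
2. s(q(s(e)))  →  s(s(e))   [R1 at 1]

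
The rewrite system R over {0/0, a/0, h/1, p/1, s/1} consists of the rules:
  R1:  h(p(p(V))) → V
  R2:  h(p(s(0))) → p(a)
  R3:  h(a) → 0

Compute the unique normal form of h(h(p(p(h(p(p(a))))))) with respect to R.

1. h(h(p(p(h(p(p(a)))))))  →  h(h(p(p(a))))   [R1 at 1]
2. h(h(p(p(a))))  →  h(a)   [R1 at 1]
3. h(a)  →  0   [R3 at ε]

0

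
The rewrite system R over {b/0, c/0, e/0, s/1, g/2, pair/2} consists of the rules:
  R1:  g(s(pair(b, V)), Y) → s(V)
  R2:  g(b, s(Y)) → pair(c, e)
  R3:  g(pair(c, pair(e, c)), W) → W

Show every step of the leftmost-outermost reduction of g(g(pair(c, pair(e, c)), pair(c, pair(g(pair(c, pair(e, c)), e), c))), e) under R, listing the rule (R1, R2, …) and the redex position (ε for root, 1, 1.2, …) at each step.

e

1. g(g(pair(c, pair(e, c)), pair(c, pair(g(pair(c, pair(e, c)), e), c))), e)  →  g(pair(c, pair(g(pair(c, pair(e, c)), e), c)), e)   [R3 at 1]
2. g(pair(c, pair(g(pair(c, pair(e, c)), e), c)), e)  →  g(pair(c, pair(e, c)), e)   [R3 at 1.2.1]
3. g(pair(c, pair(e, c)), e)  →  e   [R3 at ε]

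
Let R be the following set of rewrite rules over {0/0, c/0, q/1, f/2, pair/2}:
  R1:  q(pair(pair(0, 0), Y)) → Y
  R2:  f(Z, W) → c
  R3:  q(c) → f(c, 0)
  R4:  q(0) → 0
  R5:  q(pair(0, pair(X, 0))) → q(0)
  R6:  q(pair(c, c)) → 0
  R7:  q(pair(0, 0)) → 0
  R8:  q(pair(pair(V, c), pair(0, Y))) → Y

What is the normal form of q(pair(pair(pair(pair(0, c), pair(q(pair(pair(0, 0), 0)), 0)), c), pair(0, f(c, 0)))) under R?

1. q(pair(pair(pair(pair(0, c), pair(q(pair(pair(0, 0), 0)), 0)), c), pair(0, f(c, 0))))  →  f(c, 0)   [R8 at ε]
2. f(c, 0)  →  c   [R2 at ε]

c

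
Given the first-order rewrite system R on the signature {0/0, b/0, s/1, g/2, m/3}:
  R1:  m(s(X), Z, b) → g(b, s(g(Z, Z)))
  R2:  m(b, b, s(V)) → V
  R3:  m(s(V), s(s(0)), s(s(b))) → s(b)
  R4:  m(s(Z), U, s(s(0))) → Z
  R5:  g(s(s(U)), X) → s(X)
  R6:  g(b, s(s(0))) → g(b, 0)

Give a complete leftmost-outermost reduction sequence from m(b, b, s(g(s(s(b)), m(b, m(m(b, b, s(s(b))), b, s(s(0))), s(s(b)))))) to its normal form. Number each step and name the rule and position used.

s(s(b))

1. m(b, b, s(g(s(s(b)), m(b, m(m(b, b, s(s(b))), b, s(s(0))), s(s(b))))))  →  g(s(s(b)), m(b, m(m(b, b, s(s(b))), b, s(s(0))), s(s(b))))   [R2 at ε]
2. g(s(s(b)), m(b, m(m(b, b, s(s(b))), b, s(s(0))), s(s(b))))  →  s(m(b, m(m(b, b, s(s(b))), b, s(s(0))), s(s(b))))   [R5 at ε]
3. s(m(b, m(m(b, b, s(s(b))), b, s(s(0))), s(s(b))))  →  s(m(b, m(s(b), b, s(s(0))), s(s(b))))   [R2 at 1.2.1]
4. s(m(b, m(s(b), b, s(s(0))), s(s(b))))  →  s(m(b, b, s(s(b))))   [R4 at 1.2]
5. s(m(b, b, s(s(b))))  →  s(s(b))   [R2 at 1]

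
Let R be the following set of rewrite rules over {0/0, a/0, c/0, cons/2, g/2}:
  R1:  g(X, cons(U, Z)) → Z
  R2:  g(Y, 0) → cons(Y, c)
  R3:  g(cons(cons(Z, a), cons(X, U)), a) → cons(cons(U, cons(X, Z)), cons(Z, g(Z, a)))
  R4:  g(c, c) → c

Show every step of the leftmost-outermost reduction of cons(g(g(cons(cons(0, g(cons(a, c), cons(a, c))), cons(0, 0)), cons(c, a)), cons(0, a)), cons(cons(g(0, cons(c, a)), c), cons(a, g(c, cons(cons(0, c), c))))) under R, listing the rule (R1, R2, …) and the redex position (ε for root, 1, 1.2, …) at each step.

1. cons(g(g(cons(cons(0, g(cons(a, c), cons(a, c))), cons(0, 0)), cons(c, a)), cons(0, a)), cons(cons(g(0, cons(c, a)), c), cons(a, g(c, cons(cons(0, c), c)))))  →  cons(a, cons(cons(g(0, cons(c, a)), c), cons(a, g(c, cons(cons(0, c), c)))))   [R1 at 1]
2. cons(a, cons(cons(g(0, cons(c, a)), c), cons(a, g(c, cons(cons(0, c), c)))))  →  cons(a, cons(cons(a, c), cons(a, g(c, cons(cons(0, c), c)))))   [R1 at 2.1.1]
3. cons(a, cons(cons(a, c), cons(a, g(c, cons(cons(0, c), c)))))  →  cons(a, cons(cons(a, c), cons(a, c)))   [R1 at 2.2.2]

cons(a, cons(cons(a, c), cons(a, c)))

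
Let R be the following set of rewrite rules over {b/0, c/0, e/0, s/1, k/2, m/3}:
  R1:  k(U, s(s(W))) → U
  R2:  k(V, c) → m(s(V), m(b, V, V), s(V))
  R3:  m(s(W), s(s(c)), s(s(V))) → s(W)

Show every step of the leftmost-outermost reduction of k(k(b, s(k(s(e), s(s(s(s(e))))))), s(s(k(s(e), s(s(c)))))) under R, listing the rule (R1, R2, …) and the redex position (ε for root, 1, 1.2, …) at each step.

1. k(k(b, s(k(s(e), s(s(s(s(e))))))), s(s(k(s(e), s(s(c))))))  →  k(b, s(k(s(e), s(s(s(s(e)))))))   [R1 at ε]
2. k(b, s(k(s(e), s(s(s(s(e)))))))  →  k(b, s(s(e)))   [R1 at 2.1]
3. k(b, s(s(e)))  →  b   [R1 at ε]

b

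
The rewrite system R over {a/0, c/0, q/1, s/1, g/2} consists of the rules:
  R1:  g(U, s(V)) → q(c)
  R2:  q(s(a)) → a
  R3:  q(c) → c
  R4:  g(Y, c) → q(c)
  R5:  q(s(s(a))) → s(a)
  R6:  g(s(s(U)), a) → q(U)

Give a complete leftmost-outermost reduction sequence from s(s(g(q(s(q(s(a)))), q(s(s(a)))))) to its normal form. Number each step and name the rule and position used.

s(s(c))

1. s(s(g(q(s(q(s(a)))), q(s(s(a))))))  →  s(s(g(q(s(a)), q(s(s(a))))))   [R2 at 1.1.1.1.1]
2. s(s(g(q(s(a)), q(s(s(a))))))  →  s(s(g(a, q(s(s(a))))))   [R2 at 1.1.1]
3. s(s(g(a, q(s(s(a))))))  →  s(s(g(a, s(a))))   [R5 at 1.1.2]
4. s(s(g(a, s(a))))  →  s(s(q(c)))   [R1 at 1.1]
5. s(s(q(c)))  →  s(s(c))   [R3 at 1.1]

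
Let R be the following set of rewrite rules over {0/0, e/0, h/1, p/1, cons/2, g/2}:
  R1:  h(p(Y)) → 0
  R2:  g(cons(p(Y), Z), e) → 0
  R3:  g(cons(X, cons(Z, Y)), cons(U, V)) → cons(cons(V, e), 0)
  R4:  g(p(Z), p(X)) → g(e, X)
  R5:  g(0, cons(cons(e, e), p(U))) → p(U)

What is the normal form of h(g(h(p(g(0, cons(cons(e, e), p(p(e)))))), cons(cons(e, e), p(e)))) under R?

0

1. h(g(h(p(g(0, cons(cons(e, e), p(p(e)))))), cons(cons(e, e), p(e))))  →  h(g(0, cons(cons(e, e), p(e))))   [R1 at 1.1]
2. h(g(0, cons(cons(e, e), p(e))))  →  h(p(e))   [R5 at 1]
3. h(p(e))  →  0   [R1 at ε]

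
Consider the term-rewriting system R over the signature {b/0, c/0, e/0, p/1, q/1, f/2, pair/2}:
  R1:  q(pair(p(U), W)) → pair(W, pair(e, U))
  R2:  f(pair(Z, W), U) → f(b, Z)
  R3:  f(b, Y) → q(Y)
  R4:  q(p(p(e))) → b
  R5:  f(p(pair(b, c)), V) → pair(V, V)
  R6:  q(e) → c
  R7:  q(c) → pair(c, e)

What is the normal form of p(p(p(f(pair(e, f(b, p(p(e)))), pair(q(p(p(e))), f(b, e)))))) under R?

1. p(p(p(f(pair(e, f(b, p(p(e)))), pair(q(p(p(e))), f(b, e))))))  →  p(p(p(f(b, e))))   [R2 at 1.1.1]
2. p(p(p(f(b, e))))  →  p(p(p(q(e))))   [R3 at 1.1.1]
3. p(p(p(q(e))))  →  p(p(p(c)))   [R6 at 1.1.1]

p(p(p(c)))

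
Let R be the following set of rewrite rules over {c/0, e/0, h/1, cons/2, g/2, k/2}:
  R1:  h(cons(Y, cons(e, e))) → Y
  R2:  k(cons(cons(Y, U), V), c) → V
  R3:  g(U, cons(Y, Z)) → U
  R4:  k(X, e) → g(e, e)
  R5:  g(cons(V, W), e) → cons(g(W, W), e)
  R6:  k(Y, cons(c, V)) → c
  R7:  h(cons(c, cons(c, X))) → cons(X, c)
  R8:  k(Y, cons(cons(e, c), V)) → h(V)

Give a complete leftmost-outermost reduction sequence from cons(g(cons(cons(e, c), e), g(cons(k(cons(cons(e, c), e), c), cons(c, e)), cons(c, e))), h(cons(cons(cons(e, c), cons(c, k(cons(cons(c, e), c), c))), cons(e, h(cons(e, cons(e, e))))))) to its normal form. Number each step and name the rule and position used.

1. cons(g(cons(cons(e, c), e), g(cons(k(cons(cons(e, c), e), c), cons(c, e)), cons(c, e))), h(cons(cons(cons(e, c), cons(c, k(cons(cons(c, e), c), c))), cons(e, h(cons(e, cons(e, e)))))))  →  cons(g(cons(cons(e, c), e), cons(k(cons(cons(e, c), e), c), cons(c, e))), h(cons(cons(cons(e, c), cons(c, k(cons(cons(c, e), c), c))), cons(e, h(cons(e, cons(e, e)))))))   [R3 at 1.2]
2. cons(g(cons(cons(e, c), e), cons(k(cons(cons(e, c), e), c), cons(c, e))), h(cons(cons(cons(e, c), cons(c, k(cons(cons(c, e), c), c))), cons(e, h(cons(e, cons(e, e)))))))  →  cons(cons(cons(e, c), e), h(cons(cons(cons(e, c), cons(c, k(cons(cons(c, e), c), c))), cons(e, h(cons(e, cons(e, e)))))))   [R3 at 1]
3. cons(cons(cons(e, c), e), h(cons(cons(cons(e, c), cons(c, k(cons(cons(c, e), c), c))), cons(e, h(cons(e, cons(e, e)))))))  →  cons(cons(cons(e, c), e), h(cons(cons(cons(e, c), cons(c, c)), cons(e, h(cons(e, cons(e, e)))))))   [R2 at 2.1.1.2.2]
4. cons(cons(cons(e, c), e), h(cons(cons(cons(e, c), cons(c, c)), cons(e, h(cons(e, cons(e, e)))))))  →  cons(cons(cons(e, c), e), h(cons(cons(cons(e, c), cons(c, c)), cons(e, e))))   [R1 at 2.1.2.2]
5. cons(cons(cons(e, c), e), h(cons(cons(cons(e, c), cons(c, c)), cons(e, e))))  →  cons(cons(cons(e, c), e), cons(cons(e, c), cons(c, c)))   [R1 at 2]

cons(cons(cons(e, c), e), cons(cons(e, c), cons(c, c)))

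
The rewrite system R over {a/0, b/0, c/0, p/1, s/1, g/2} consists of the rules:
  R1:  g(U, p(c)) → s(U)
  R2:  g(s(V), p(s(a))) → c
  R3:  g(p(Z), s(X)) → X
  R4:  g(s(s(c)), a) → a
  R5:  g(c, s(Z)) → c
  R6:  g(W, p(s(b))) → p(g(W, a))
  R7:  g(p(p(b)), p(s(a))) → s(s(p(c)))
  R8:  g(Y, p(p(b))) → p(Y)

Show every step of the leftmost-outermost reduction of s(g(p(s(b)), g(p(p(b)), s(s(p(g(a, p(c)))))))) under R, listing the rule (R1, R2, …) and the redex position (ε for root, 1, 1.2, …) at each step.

s(p(s(a)))

1. s(g(p(s(b)), g(p(p(b)), s(s(p(g(a, p(c))))))))  →  s(g(p(s(b)), s(p(g(a, p(c))))))   [R3 at 1.2]
2. s(g(p(s(b)), s(p(g(a, p(c))))))  →  s(p(g(a, p(c))))   [R3 at 1]
3. s(p(g(a, p(c))))  →  s(p(s(a)))   [R1 at 1.1]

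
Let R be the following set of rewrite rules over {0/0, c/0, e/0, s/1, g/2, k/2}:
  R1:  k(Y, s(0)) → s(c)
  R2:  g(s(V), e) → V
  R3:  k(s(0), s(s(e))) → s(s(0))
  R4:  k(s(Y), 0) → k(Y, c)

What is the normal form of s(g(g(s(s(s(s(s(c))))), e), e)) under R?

1. s(g(g(s(s(s(s(s(c))))), e), e))  →  s(g(s(s(s(s(c)))), e))   [R2 at 1.1]
2. s(g(s(s(s(s(c)))), e))  →  s(s(s(s(c))))   [R2 at 1]

s(s(s(s(c))))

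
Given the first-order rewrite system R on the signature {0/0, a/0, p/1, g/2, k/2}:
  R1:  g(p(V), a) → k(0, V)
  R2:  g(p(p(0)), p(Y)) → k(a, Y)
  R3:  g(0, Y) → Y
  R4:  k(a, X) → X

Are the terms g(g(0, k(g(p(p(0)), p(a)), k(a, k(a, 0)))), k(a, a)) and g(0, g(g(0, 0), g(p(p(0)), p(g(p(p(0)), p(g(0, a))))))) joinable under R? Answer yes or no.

Reduce t₁ = g(g(0, k(g(p(p(0)), p(a)), k(a, k(a, 0)))), k(a, a)):
1. g(g(0, k(g(p(p(0)), p(a)), k(a, k(a, 0)))), k(a, a))  →  g(k(g(p(p(0)), p(a)), k(a, k(a, 0))), k(a, a))   [R3 at 1]
2. g(k(g(p(p(0)), p(a)), k(a, k(a, 0))), k(a, a))  →  g(k(k(a, a), k(a, k(a, 0))), k(a, a))   [R2 at 1.1]
3. g(k(k(a, a), k(a, k(a, 0))), k(a, a))  →  g(k(a, k(a, k(a, 0))), k(a, a))   [R4 at 1.1]
4. g(k(a, k(a, k(a, 0))), k(a, a))  →  g(k(a, k(a, 0)), k(a, a))   [R4 at 1]
5. g(k(a, k(a, 0)), k(a, a))  →  g(k(a, 0), k(a, a))   [R4 at 1]
6. g(k(a, 0), k(a, a))  →  g(0, k(a, a))   [R4 at 1]
7. g(0, k(a, a))  →  k(a, a)   [R3 at ε]
8. k(a, a)  →  a   [R4 at ε]

Reduce t₂ = g(0, g(g(0, 0), g(p(p(0)), p(g(p(p(0)), p(g(0, a))))))):
1. g(0, g(g(0, 0), g(p(p(0)), p(g(p(p(0)), p(g(0, a)))))))  →  g(g(0, 0), g(p(p(0)), p(g(p(p(0)), p(g(0, a))))))   [R3 at ε]
2. g(g(0, 0), g(p(p(0)), p(g(p(p(0)), p(g(0, a))))))  →  g(0, g(p(p(0)), p(g(p(p(0)), p(g(0, a))))))   [R3 at 1]
3. g(0, g(p(p(0)), p(g(p(p(0)), p(g(0, a))))))  →  g(p(p(0)), p(g(p(p(0)), p(g(0, a)))))   [R3 at ε]
4. g(p(p(0)), p(g(p(p(0)), p(g(0, a)))))  →  k(a, g(p(p(0)), p(g(0, a))))   [R2 at ε]
5. k(a, g(p(p(0)), p(g(0, a))))  →  g(p(p(0)), p(g(0, a)))   [R4 at ε]
6. g(p(p(0)), p(g(0, a)))  →  k(a, g(0, a))   [R2 at ε]
7. k(a, g(0, a))  →  g(0, a)   [R4 at ε]
8. g(0, a)  →  a   [R3 at ε]

yes — NF(t₁) = a, NF(t₂) = a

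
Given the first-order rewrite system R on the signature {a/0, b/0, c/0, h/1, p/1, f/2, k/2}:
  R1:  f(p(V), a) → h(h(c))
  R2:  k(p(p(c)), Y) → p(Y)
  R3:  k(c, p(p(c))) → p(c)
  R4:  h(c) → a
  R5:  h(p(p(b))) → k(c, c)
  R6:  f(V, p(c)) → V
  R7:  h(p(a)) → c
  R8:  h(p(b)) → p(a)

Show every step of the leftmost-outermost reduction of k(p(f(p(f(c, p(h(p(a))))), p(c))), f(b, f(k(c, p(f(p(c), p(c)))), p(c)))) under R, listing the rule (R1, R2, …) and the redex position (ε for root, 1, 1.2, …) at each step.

p(b)

1. k(p(f(p(f(c, p(h(p(a))))), p(c))), f(b, f(k(c, p(f(p(c), p(c)))), p(c))))  →  k(p(p(f(c, p(h(p(a)))))), f(b, f(k(c, p(f(p(c), p(c)))), p(c))))   [R6 at 1.1]
2. k(p(p(f(c, p(h(p(a)))))), f(b, f(k(c, p(f(p(c), p(c)))), p(c))))  →  k(p(p(f(c, p(c)))), f(b, f(k(c, p(f(p(c), p(c)))), p(c))))   [R7 at 1.1.1.2.1]
3. k(p(p(f(c, p(c)))), f(b, f(k(c, p(f(p(c), p(c)))), p(c))))  →  k(p(p(c)), f(b, f(k(c, p(f(p(c), p(c)))), p(c))))   [R6 at 1.1.1]
4. k(p(p(c)), f(b, f(k(c, p(f(p(c), p(c)))), p(c))))  →  p(f(b, f(k(c, p(f(p(c), p(c)))), p(c))))   [R2 at ε]
5. p(f(b, f(k(c, p(f(p(c), p(c)))), p(c))))  →  p(f(b, k(c, p(f(p(c), p(c))))))   [R6 at 1.2]
6. p(f(b, k(c, p(f(p(c), p(c))))))  →  p(f(b, k(c, p(p(c)))))   [R6 at 1.2.2.1]
7. p(f(b, k(c, p(p(c)))))  →  p(f(b, p(c)))   [R3 at 1.2]
8. p(f(b, p(c)))  →  p(b)   [R6 at 1]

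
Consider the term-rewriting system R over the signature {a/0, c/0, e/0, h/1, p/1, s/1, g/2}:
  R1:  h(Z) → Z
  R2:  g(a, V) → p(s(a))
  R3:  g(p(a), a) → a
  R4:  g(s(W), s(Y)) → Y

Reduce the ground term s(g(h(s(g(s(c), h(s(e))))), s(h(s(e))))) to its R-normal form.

s(s(e))

1. s(g(h(s(g(s(c), h(s(e))))), s(h(s(e)))))  →  s(g(s(g(s(c), h(s(e)))), s(h(s(e)))))   [R1 at 1.1]
2. s(g(s(g(s(c), h(s(e)))), s(h(s(e)))))  →  s(h(s(e)))   [R4 at 1]
3. s(h(s(e)))  →  s(s(e))   [R1 at 1]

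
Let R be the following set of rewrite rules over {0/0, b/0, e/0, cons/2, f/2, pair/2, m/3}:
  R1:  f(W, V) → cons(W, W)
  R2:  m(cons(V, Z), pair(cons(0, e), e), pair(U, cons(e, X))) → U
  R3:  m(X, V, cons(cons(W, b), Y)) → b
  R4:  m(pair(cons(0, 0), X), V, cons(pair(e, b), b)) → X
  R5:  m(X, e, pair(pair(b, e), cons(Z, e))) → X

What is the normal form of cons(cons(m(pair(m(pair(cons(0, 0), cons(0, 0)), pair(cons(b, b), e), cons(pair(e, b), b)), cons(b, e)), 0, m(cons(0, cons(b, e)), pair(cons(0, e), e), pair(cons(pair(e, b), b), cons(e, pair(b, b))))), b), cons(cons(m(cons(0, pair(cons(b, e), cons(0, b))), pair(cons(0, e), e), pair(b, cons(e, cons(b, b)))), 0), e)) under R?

cons(cons(cons(b, e), b), cons(cons(b, 0), e))

1. cons(cons(m(pair(m(pair(cons(0, 0), cons(0, 0)), pair(cons(b, b), e), cons(pair(e, b), b)), cons(b, e)), 0, m(cons(0, cons(b, e)), pair(cons(0, e), e), pair(cons(pair(e, b), b), cons(e, pair(b, b))))), b), cons(cons(m(cons(0, pair(cons(b, e), cons(0, b))), pair(cons(0, e), e), pair(b, cons(e, cons(b, b)))), 0), e))  →  cons(cons(m(pair(cons(0, 0), cons(b, e)), 0, m(cons(0, cons(b, e)), pair(cons(0, e), e), pair(cons(pair(e, b), b), cons(e, pair(b, b))))), b), cons(cons(m(cons(0, pair(cons(b, e), cons(0, b))), pair(cons(0, e), e), pair(b, cons(e, cons(b, b)))), 0), e))   [R4 at 1.1.1.1]
2. cons(cons(m(pair(cons(0, 0), cons(b, e)), 0, m(cons(0, cons(b, e)), pair(cons(0, e), e), pair(cons(pair(e, b), b), cons(e, pair(b, b))))), b), cons(cons(m(cons(0, pair(cons(b, e), cons(0, b))), pair(cons(0, e), e), pair(b, cons(e, cons(b, b)))), 0), e))  →  cons(cons(m(pair(cons(0, 0), cons(b, e)), 0, cons(pair(e, b), b)), b), cons(cons(m(cons(0, pair(cons(b, e), cons(0, b))), pair(cons(0, e), e), pair(b, cons(e, cons(b, b)))), 0), e))   [R2 at 1.1.3]
3. cons(cons(m(pair(cons(0, 0), cons(b, e)), 0, cons(pair(e, b), b)), b), cons(cons(m(cons(0, pair(cons(b, e), cons(0, b))), pair(cons(0, e), e), pair(b, cons(e, cons(b, b)))), 0), e))  →  cons(cons(cons(b, e), b), cons(cons(m(cons(0, pair(cons(b, e), cons(0, b))), pair(cons(0, e), e), pair(b, cons(e, cons(b, b)))), 0), e))   [R4 at 1.1]
4. cons(cons(cons(b, e), b), cons(cons(m(cons(0, pair(cons(b, e), cons(0, b))), pair(cons(0, e), e), pair(b, cons(e, cons(b, b)))), 0), e))  →  cons(cons(cons(b, e), b), cons(cons(b, 0), e))   [R2 at 2.1.1]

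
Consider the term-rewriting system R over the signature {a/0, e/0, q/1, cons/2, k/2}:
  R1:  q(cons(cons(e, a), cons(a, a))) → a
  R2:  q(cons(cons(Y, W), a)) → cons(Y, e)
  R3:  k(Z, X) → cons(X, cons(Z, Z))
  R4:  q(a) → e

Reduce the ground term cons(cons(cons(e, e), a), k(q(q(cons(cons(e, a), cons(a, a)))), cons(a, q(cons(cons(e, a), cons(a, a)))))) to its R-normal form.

1. cons(cons(cons(e, e), a), k(q(q(cons(cons(e, a), cons(a, a)))), cons(a, q(cons(cons(e, a), cons(a, a))))))  →  cons(cons(cons(e, e), a), cons(cons(a, q(cons(cons(e, a), cons(a, a)))), cons(q(q(cons(cons(e, a), cons(a, a)))), q(q(cons(cons(e, a), cons(a, a)))))))   [R3 at 2]
2. cons(cons(cons(e, e), a), cons(cons(a, q(cons(cons(e, a), cons(a, a)))), cons(q(q(cons(cons(e, a), cons(a, a)))), q(q(cons(cons(e, a), cons(a, a)))))))  →  cons(cons(cons(e, e), a), cons(cons(a, a), cons(q(q(cons(cons(e, a), cons(a, a)))), q(q(cons(cons(e, a), cons(a, a)))))))   [R1 at 2.1.2]
3. cons(cons(cons(e, e), a), cons(cons(a, a), cons(q(q(cons(cons(e, a), cons(a, a)))), q(q(cons(cons(e, a), cons(a, a)))))))  →  cons(cons(cons(e, e), a), cons(cons(a, a), cons(q(a), q(q(cons(cons(e, a), cons(a, a)))))))   [R1 at 2.2.1.1]
4. cons(cons(cons(e, e), a), cons(cons(a, a), cons(q(a), q(q(cons(cons(e, a), cons(a, a)))))))  →  cons(cons(cons(e, e), a), cons(cons(a, a), cons(e, q(q(cons(cons(e, a), cons(a, a)))))))   [R4 at 2.2.1]
5. cons(cons(cons(e, e), a), cons(cons(a, a), cons(e, q(q(cons(cons(e, a), cons(a, a)))))))  →  cons(cons(cons(e, e), a), cons(cons(a, a), cons(e, q(a))))   [R1 at 2.2.2.1]
6. cons(cons(cons(e, e), a), cons(cons(a, a), cons(e, q(a))))  →  cons(cons(cons(e, e), a), cons(cons(a, a), cons(e, e)))   [R4 at 2.2.2]

cons(cons(cons(e, e), a), cons(cons(a, a), cons(e, e)))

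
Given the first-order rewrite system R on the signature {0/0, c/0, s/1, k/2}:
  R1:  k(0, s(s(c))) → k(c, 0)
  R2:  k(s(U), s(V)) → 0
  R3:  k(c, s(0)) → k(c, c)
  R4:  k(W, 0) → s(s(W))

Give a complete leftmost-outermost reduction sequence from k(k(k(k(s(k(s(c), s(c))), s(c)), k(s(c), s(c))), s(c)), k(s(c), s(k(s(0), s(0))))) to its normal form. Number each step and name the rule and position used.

1. k(k(k(k(s(k(s(c), s(c))), s(c)), k(s(c), s(c))), s(c)), k(s(c), s(k(s(0), s(0)))))  →  k(k(k(0, k(s(c), s(c))), s(c)), k(s(c), s(k(s(0), s(0)))))   [R2 at 1.1.1]
2. k(k(k(0, k(s(c), s(c))), s(c)), k(s(c), s(k(s(0), s(0)))))  →  k(k(k(0, 0), s(c)), k(s(c), s(k(s(0), s(0)))))   [R2 at 1.1.2]
3. k(k(k(0, 0), s(c)), k(s(c), s(k(s(0), s(0)))))  →  k(k(s(s(0)), s(c)), k(s(c), s(k(s(0), s(0)))))   [R4 at 1.1]
4. k(k(s(s(0)), s(c)), k(s(c), s(k(s(0), s(0)))))  →  k(0, k(s(c), s(k(s(0), s(0)))))   [R2 at 1]
5. k(0, k(s(c), s(k(s(0), s(0)))))  →  k(0, 0)   [R2 at 2]
6. k(0, 0)  →  s(s(0))   [R4 at ε]

s(s(0))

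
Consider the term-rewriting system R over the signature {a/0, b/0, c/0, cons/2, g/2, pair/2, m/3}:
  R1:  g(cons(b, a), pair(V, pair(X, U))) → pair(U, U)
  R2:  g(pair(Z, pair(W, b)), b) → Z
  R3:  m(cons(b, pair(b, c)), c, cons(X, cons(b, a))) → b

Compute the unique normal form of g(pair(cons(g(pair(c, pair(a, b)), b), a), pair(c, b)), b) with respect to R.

cons(c, a)

1. g(pair(cons(g(pair(c, pair(a, b)), b), a), pair(c, b)), b)  →  cons(g(pair(c, pair(a, b)), b), a)   [R2 at ε]
2. cons(g(pair(c, pair(a, b)), b), a)  →  cons(c, a)   [R2 at 1]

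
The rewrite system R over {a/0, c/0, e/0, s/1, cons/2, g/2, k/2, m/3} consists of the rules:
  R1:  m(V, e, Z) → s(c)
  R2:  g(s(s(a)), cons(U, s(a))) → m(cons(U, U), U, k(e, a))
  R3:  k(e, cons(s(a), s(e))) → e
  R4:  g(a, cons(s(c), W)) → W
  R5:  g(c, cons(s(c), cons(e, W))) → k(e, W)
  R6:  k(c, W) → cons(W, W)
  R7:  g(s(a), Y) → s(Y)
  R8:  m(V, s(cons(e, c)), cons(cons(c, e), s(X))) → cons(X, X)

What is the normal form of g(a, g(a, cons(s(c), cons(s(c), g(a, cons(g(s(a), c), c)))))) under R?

c

1. g(a, g(a, cons(s(c), cons(s(c), g(a, cons(g(s(a), c), c))))))  →  g(a, cons(s(c), g(a, cons(g(s(a), c), c))))   [R4 at 2]
2. g(a, cons(s(c), g(a, cons(g(s(a), c), c))))  →  g(a, cons(g(s(a), c), c))   [R4 at ε]
3. g(a, cons(g(s(a), c), c))  →  g(a, cons(s(c), c))   [R7 at 2.1]
4. g(a, cons(s(c), c))  →  c   [R4 at ε]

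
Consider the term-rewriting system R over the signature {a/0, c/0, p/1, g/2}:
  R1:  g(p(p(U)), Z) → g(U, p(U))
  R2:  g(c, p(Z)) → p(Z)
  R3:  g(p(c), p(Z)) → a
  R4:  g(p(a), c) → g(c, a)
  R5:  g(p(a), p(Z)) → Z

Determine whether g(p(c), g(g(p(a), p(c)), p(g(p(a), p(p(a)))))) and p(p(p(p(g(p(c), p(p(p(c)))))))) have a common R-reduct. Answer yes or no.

no — NF(t₁) = a, NF(t₂) = p(p(p(p(a))))

Reduce t₁ = g(p(c), g(g(p(a), p(c)), p(g(p(a), p(p(a)))))):
1. g(p(c), g(g(p(a), p(c)), p(g(p(a), p(p(a))))))  →  g(p(c), g(c, p(g(p(a), p(p(a))))))   [R5 at 2.1]
2. g(p(c), g(c, p(g(p(a), p(p(a))))))  →  g(p(c), p(g(p(a), p(p(a)))))   [R2 at 2]
3. g(p(c), p(g(p(a), p(p(a)))))  →  a   [R3 at ε]

Reduce t₂ = p(p(p(p(g(p(c), p(p(p(c)))))))):
1. p(p(p(p(g(p(c), p(p(p(c))))))))  →  p(p(p(p(a))))   [R3 at 1.1.1.1]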